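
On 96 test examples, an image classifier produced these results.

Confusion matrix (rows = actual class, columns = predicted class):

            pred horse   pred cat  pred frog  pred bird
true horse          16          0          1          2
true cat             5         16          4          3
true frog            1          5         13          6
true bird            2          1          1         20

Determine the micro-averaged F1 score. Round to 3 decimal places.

0.677

Micro-averaging pools counts across classes: ΣTP=65, ΣFP=31, ΣFN=31.
Micro-F1 score = 2·TP/(2·TP+FP+FN) on pooled counts = 0.677 (equals overall accuracy in single-label multiclass).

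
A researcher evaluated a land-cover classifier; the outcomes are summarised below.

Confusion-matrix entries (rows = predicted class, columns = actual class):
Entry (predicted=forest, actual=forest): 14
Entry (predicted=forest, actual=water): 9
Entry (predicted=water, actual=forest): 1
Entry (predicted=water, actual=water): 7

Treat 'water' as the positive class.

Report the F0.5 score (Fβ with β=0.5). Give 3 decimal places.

Fβ = (1+β²)·TP / ((1+β²)·TP + β²·FN + FP), with β²=1/4
= 1.25·7 / (1.25·7 + 0.25·9 + 1) = 0.729

0.729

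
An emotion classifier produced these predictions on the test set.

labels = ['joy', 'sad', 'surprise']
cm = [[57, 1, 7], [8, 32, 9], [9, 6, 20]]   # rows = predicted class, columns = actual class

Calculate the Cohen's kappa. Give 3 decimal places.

0.581

Observed agreement pₒ = trace/N = 109/149 = 0.7315
Expected agreement pₑ = Σ (rowᵢ·colᵢ)/N² = (74·65 + 39·49 + 36·35)/149² = 0.3595
κ = (pₒ − pₑ)/(1 − pₑ) = (0.7315 − 0.3595)/(1 − 0.3595) = 0.581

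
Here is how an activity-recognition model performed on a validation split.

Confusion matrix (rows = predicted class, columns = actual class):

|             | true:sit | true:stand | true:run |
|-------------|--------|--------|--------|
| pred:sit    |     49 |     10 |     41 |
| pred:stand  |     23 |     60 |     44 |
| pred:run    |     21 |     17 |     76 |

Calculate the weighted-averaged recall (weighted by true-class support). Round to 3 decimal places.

0.543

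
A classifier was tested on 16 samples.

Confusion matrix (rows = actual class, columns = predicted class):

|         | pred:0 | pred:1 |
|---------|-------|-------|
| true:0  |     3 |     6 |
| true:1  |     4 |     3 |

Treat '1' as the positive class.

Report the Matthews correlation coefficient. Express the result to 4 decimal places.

-0.2381

MCC = (TP·TN − FP·FN) / √((TP+FP)(TP+FN)(TN+FP)(TN+FN))
Numerator = 3·3 − 6·4 = -15
Denominator = √(9·7·9·7) = √3969 = 63.0000
MCC = -15 / 63.0000 = -0.2381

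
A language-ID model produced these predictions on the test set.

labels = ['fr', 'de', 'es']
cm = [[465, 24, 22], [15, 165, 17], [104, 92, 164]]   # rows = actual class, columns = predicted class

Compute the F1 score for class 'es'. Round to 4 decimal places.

F1 score = 2·TP/(2·TP+FP+FN).
es: TP=164, FP=22+17=39, FN=104+92=196 → 328/563 = 0.58259

0.5826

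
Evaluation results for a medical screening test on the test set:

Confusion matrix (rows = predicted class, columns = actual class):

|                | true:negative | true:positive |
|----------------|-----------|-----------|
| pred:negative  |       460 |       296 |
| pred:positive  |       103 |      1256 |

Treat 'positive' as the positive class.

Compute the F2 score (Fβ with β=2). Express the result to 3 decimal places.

Fβ = (1+β²)·TP / ((1+β²)·TP + β²·FN + FP), with β²=4
= 5·1256 / (5·1256 + 4·296 + 103) = 0.830

0.830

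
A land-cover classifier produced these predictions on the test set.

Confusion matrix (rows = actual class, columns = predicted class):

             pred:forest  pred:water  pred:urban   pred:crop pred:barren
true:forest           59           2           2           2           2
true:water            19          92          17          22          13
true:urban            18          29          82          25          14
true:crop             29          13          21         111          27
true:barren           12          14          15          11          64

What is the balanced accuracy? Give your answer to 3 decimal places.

Balanced accuracy = mean of per-class recall.
  forest: recall = 59/67 = 0.8806
  water: recall = 92/163 = 0.5644
  urban: recall = 82/168 = 0.4881
  crop: recall = 111/201 = 0.5522
  barren: recall = 64/116 = 0.5517
Mean = (0.8806 + 0.5644 + 0.4881 + 0.5522 + 0.5517) / 5 = 0.607

0.607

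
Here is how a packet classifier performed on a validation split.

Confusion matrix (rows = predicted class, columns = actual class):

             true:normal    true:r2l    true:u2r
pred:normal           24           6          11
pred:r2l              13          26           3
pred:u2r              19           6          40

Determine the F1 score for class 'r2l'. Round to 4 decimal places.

Take TP from the diagonal, FP from the rest of the 'r2l' prediction marginal, FN from the rest of the 'r2l' actual marginal.
F1 score = 2·TP/(2·TP+FP+FN).
r2l: TP=26, FP=13+3=16, FN=6+6=12 → 52/80 = 0.65000

0.6500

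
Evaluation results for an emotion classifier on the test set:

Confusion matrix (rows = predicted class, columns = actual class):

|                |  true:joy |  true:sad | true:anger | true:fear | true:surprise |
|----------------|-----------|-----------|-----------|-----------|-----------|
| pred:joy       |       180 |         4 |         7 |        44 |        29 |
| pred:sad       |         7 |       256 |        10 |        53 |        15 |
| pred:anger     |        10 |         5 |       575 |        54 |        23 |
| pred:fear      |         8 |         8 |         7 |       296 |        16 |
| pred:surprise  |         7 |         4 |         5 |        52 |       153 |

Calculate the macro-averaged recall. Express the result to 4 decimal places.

Per-class recall (TP/(TP+FN)):
  joy: TP=180, FN=7+10+8+7=32 → 180/212 = 0.84906
  sad: TP=256, FN=4+5+8+4=21 → 256/277 = 0.92419
  anger: TP=575, FN=7+10+7+5=29 → 575/604 = 0.95199
  fear: TP=296, FN=44+53+54+52=203 → 296/499 = 0.59319
  surprise: TP=153, FN=29+15+23+16=83 → 153/236 = 0.64831
Macro-recall = mean = (0.84906 + 0.92419 + 0.95199 + 0.59319 + 0.64831) / 5 = 0.7933

0.7933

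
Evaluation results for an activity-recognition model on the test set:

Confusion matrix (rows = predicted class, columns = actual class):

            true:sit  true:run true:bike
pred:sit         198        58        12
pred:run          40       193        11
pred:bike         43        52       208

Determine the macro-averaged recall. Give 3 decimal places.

0.747

Per-class recall (TP/(TP+FN)):
  sit: TP=198, FN=40+43=83 → 198/281 = 0.7046
  run: TP=193, FN=58+52=110 → 193/303 = 0.6370
  bike: TP=208, FN=12+11=23 → 208/231 = 0.9004
Macro-recall = mean = (0.7046 + 0.6370 + 0.9004) / 3 = 0.747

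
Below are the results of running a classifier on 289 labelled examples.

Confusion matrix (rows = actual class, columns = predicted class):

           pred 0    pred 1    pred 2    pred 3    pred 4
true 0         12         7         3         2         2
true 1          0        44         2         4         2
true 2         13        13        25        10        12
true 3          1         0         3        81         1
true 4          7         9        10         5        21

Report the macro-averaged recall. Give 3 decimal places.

Per-class recall (TP/(TP+FN)):
  0: TP=12, FN=7+3+2+2=14 → 12/26 = 0.4615
  1: TP=44, FN=0+2+4+2=8 → 44/52 = 0.8462
  2: TP=25, FN=13+13+10+12=48 → 25/73 = 0.3425
  3: TP=81, FN=1+0+3+1=5 → 81/86 = 0.9419
  4: TP=21, FN=7+9+10+5=31 → 21/52 = 0.4038
Macro-recall = mean = (0.4615 + 0.8462 + 0.3425 + 0.9419 + 0.4038) / 5 = 0.599

0.599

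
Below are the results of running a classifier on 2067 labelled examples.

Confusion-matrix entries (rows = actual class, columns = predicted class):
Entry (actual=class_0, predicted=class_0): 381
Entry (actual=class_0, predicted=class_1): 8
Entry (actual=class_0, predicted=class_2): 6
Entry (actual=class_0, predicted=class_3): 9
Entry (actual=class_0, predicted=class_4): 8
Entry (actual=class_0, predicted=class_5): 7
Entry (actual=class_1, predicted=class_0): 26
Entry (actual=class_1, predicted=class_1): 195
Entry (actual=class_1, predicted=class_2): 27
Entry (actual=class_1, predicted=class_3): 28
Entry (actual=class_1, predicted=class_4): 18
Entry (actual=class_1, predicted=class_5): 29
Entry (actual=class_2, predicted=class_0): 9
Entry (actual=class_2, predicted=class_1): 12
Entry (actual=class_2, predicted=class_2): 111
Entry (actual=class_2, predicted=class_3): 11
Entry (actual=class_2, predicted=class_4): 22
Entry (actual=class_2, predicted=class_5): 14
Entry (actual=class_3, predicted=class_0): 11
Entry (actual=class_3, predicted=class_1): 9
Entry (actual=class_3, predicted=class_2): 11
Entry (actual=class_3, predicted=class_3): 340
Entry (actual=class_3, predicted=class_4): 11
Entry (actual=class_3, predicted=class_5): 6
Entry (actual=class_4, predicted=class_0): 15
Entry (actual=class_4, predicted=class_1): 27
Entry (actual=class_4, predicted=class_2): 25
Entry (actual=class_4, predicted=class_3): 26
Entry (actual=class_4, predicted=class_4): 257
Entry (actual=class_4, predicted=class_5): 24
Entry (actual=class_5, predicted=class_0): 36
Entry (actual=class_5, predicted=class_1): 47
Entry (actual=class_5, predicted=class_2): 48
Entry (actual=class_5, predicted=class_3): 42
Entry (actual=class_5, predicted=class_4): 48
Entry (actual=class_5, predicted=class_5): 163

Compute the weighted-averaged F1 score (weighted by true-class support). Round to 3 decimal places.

0.691

Per-class F1 score (2·TP/(2·TP+FP+FN)):
  class_0: TP=381, FP=26+9+11+15+36=97, FN=8+6+9+8+7=38 → 762/897 = 0.8495
  class_1: TP=195, FP=8+12+9+27+47=103, FN=26+27+28+18+29=128 → 390/621 = 0.6280
  class_2: TP=111, FP=6+27+11+25+48=117, FN=9+12+11+22+14=68 → 222/407 = 0.5455
  class_3: TP=340, FP=9+28+11+26+42=116, FN=11+9+11+11+6=48 → 680/844 = 0.8057
  class_4: TP=257, FP=8+18+22+11+48=107, FN=15+27+25+26+24=117 → 514/738 = 0.6965
  class_5: TP=163, FP=7+29+14+6+24=80, FN=36+47+48+42+48=221 → 326/627 = 0.5199
Weighted-F1 score = Σ (supportᵢ/N)·F1 scoreᵢ with N=2067: (419/2067)·0.8495 + (323/2067)·0.6280 + (179/2067)·0.5455 + (388/2067)·0.8057 + (374/2067)·0.6965 + (384/2067)·0.5199 = 0.691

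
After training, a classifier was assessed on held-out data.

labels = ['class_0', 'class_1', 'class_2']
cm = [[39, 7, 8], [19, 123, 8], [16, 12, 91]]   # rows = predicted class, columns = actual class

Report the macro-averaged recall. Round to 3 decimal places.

0.748

Per-class recall (TP/(TP+FN)):
  class_0: TP=39, FN=19+16=35 → 39/74 = 0.5270
  class_1: TP=123, FN=7+12=19 → 123/142 = 0.8662
  class_2: TP=91, FN=8+8=16 → 91/107 = 0.8505
Macro-recall = mean = (0.5270 + 0.8662 + 0.8505) / 3 = 0.748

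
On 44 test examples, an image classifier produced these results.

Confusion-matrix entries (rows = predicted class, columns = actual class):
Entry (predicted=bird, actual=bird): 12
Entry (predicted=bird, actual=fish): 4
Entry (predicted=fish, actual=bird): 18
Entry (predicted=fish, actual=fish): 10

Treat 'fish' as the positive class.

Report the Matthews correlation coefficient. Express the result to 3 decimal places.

0.111

MCC = (TP·TN − FP·FN) / √((TP+FP)(TP+FN)(TN+FP)(TN+FN))
Numerator = 10·12 − 18·4 = 48
Denominator = √(28·14·30·16) = √188160 = 433.7741
MCC = 48 / 433.7741 = 0.111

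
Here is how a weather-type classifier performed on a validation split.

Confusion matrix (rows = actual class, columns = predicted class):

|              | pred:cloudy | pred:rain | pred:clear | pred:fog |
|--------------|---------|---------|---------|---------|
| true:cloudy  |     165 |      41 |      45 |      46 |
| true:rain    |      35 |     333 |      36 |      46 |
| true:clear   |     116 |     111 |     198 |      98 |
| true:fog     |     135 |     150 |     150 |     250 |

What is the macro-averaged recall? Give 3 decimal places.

0.510

Per-class recall (TP/(TP+FN)):
  cloudy: TP=165, FN=41+45+46=132 → 165/297 = 0.5556
  rain: TP=333, FN=35+36+46=117 → 333/450 = 0.7400
  clear: TP=198, FN=116+111+98=325 → 198/523 = 0.3786
  fog: TP=250, FN=135+150+150=435 → 250/685 = 0.3650
Macro-recall = mean = (0.5556 + 0.7400 + 0.3786 + 0.3650) / 4 = 0.510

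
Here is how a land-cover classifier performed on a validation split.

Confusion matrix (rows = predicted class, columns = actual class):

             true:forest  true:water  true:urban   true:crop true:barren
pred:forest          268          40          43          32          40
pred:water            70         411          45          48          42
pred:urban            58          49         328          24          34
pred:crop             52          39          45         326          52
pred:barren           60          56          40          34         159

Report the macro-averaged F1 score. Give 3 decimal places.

0.610

Per-class F1 score (2·TP/(2·TP+FP+FN)):
  forest: TP=268, FP=40+43+32+40=155, FN=70+58+52+60=240 → 536/931 = 0.5757
  water: TP=411, FP=70+45+48+42=205, FN=40+49+39+56=184 → 822/1211 = 0.6788
  urban: TP=328, FP=58+49+24+34=165, FN=43+45+45+40=173 → 656/994 = 0.6600
  crop: TP=326, FP=52+39+45+52=188, FN=32+48+24+34=138 → 652/978 = 0.6667
  barren: TP=159, FP=60+56+40+34=190, FN=40+42+34+52=168 → 318/676 = 0.4704
Macro-F1 score = mean = (0.5757 + 0.6788 + 0.6600 + 0.6667 + 0.4704) / 5 = 0.610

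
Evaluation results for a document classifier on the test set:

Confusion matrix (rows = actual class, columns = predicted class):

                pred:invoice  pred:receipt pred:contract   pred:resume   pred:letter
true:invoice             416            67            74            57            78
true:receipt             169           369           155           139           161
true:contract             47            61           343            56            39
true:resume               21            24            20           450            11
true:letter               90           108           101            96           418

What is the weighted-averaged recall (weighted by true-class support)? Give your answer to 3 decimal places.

0.559

Per-class recall (TP/(TP+FN)):
  invoice: TP=416, FN=67+74+57+78=276 → 416/692 = 0.6012
  receipt: TP=369, FN=169+155+139+161=624 → 369/993 = 0.3716
  contract: TP=343, FN=47+61+56+39=203 → 343/546 = 0.6282
  resume: TP=450, FN=21+24+20+11=76 → 450/526 = 0.8555
  letter: TP=418, FN=90+108+101+96=395 → 418/813 = 0.5141
Weighted-recall = Σ (supportᵢ/N)·recallᵢ with N=3570: (692/3570)·0.6012 + (993/3570)·0.3716 + (546/3570)·0.6282 + (526/3570)·0.8555 + (813/3570)·0.5141 = 0.559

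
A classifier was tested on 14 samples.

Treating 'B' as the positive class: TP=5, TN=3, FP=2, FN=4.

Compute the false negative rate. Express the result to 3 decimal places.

0.444

FNR = FN/(FN+TP) = 4/(4+5) = 0.444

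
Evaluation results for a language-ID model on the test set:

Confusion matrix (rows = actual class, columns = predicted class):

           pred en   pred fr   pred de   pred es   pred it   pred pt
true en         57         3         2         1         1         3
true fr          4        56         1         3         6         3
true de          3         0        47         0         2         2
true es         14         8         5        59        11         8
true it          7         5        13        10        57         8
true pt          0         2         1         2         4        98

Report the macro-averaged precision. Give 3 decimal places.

0.734

Per-class precision (TP/(TP+FP)):
  en: TP=57, FP=4+3+14+7+0=28 → 57/85 = 0.6706
  fr: TP=56, FP=3+0+8+5+2=18 → 56/74 = 0.7568
  de: TP=47, FP=2+1+5+13+1=22 → 47/69 = 0.6812
  es: TP=59, FP=1+3+0+10+2=16 → 59/75 = 0.7867
  it: TP=57, FP=1+6+2+11+4=24 → 57/81 = 0.7037
  pt: TP=98, FP=3+3+2+8+8=24 → 98/122 = 0.8033
Macro-precision = mean = (0.6706 + 0.7568 + 0.6812 + 0.7867 + 0.7037 + 0.8033) / 6 = 0.734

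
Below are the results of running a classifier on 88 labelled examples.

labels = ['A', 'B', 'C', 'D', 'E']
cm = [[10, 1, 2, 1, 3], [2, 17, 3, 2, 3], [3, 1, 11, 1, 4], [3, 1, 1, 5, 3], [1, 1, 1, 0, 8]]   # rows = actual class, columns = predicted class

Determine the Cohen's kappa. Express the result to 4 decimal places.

0.4702

Observed agreement pₒ = trace/N = 51/88 = 0.57955
Expected agreement pₑ = Σ (rowᵢ·colᵢ)/N² = (17·19 + 27·21 + 20·18 + 13·9 + 11·21)/88² = 0.20635
κ = (pₒ − pₑ)/(1 − pₑ) = (0.57955 − 0.20635)/(1 − 0.20635) = 0.4702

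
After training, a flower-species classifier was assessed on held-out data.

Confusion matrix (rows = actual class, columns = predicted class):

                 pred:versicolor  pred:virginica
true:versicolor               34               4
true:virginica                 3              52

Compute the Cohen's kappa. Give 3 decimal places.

Observed agreement pₒ = trace/N = 86/93 = 0.9247
Expected agreement pₑ = Σ (rowᵢ·colᵢ)/N² = (38·37 + 55·56)/93² = 0.5187
κ = (pₒ − pₑ)/(1 − pₑ) = (0.9247 − 0.5187)/(1 − 0.5187) = 0.844

0.844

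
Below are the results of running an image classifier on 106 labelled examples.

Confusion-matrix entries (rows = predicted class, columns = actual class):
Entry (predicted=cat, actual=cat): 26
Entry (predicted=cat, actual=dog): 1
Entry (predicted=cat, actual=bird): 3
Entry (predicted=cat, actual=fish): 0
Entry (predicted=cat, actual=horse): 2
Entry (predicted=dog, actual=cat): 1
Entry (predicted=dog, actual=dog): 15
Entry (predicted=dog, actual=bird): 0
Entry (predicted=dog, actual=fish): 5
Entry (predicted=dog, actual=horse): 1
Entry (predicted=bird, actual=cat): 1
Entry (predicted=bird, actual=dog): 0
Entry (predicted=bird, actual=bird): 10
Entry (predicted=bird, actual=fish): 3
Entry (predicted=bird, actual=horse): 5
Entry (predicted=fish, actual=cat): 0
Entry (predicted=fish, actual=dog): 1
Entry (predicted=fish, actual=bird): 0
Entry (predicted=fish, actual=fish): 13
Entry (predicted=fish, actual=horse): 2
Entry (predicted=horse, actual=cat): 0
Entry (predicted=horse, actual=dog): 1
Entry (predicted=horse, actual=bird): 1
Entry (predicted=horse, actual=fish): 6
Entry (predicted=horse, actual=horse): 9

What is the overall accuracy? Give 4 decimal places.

Accuracy = trace / total = (26+15+10+13+9=73) / 106 = 73/106 = 0.6887

0.6887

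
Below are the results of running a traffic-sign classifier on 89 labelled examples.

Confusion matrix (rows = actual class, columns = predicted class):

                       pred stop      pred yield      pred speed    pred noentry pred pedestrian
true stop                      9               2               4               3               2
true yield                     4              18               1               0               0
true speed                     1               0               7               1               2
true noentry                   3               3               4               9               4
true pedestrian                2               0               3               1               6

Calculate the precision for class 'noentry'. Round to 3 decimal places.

One-vs-rest for 'noentry': TP = diagonal; FP = other classes predicted 'noentry'; FN = 'noentry' predicted as other.
precision = TP/(TP+FP).
noentry: TP=9, FP=3+0+1+1=5 → 9/14 = 0.6429

0.643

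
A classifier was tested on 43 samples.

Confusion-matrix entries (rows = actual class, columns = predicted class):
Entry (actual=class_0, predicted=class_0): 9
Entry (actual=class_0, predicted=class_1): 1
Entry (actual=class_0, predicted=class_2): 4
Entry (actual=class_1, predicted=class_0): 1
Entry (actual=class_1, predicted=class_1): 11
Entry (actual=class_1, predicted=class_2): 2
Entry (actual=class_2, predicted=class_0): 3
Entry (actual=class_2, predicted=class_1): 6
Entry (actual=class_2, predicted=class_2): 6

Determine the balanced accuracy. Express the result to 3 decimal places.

0.610

Balanced accuracy = mean of per-class recall.
  class_0: recall = 9/14 = 0.6429
  class_1: recall = 11/14 = 0.7857
  class_2: recall = 6/15 = 0.4000
Mean = (0.6429 + 0.7857 + 0.4000) / 3 = 0.610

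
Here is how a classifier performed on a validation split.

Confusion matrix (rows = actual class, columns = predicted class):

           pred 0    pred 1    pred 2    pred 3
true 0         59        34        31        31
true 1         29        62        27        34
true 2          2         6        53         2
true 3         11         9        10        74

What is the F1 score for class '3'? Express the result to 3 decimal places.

Treat '3' as positive and all other classes as negative.
F1 score = 2·TP/(2·TP+FP+FN).
3: TP=74, FP=31+34+2=67, FN=11+9+10=30 → 148/245 = 0.6041

0.604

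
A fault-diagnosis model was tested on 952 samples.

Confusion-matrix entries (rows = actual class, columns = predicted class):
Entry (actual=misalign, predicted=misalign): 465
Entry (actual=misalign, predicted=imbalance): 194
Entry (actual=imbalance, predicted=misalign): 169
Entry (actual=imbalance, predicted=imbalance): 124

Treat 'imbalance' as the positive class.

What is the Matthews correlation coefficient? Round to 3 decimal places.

MCC = (TP·TN − FP·FN) / √((TP+FP)(TP+FN)(TN+FP)(TN+FN))
Numerator = 124·465 − 194·169 = 24874
Denominator = √(318·293·659·634) = √38928656244 = 197303.4623
MCC = 24874 / 197303.4623 = 0.126

0.126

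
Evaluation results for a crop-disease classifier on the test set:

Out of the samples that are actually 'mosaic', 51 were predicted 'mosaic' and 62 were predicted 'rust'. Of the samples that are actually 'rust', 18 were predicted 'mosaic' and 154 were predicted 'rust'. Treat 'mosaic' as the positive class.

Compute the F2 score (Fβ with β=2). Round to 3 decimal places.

Fβ = (1+β²)·TP / ((1+β²)·TP + β²·FN + FP), with β²=4
= 5·51 / (5·51 + 4·62 + 18) = 0.489

0.489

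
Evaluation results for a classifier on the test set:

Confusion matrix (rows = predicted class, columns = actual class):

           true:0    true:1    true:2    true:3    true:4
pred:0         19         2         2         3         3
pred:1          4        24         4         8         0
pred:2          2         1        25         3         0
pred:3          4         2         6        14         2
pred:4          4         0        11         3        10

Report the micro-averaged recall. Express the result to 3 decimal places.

Micro-averaging pools counts across classes: ΣTP=92, ΣFP=64, ΣFN=64.
Micro-recall = TP/(TP+FN) on pooled counts = 0.590 (equals overall accuracy in single-label multiclass).

0.590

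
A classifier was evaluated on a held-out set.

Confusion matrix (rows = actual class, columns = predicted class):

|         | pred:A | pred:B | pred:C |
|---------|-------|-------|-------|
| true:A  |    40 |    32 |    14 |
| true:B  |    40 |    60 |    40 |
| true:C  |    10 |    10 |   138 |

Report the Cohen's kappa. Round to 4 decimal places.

0.4105

Observed agreement pₒ = trace/N = 238/384 = 0.61979
Expected agreement pₑ = Σ (rowᵢ·colᵢ)/N² = (86·90 + 140·102 + 158·192)/384² = 0.35506
κ = (pₒ − pₑ)/(1 − pₑ) = (0.61979 − 0.35506)/(1 − 0.35506) = 0.4105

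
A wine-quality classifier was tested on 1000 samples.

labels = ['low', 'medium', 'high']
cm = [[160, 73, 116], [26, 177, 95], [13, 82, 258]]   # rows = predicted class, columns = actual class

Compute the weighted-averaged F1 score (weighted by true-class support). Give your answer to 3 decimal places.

0.597

Per-class F1 score (2·TP/(2·TP+FP+FN)):
  low: TP=160, FP=73+116=189, FN=26+13=39 → 320/548 = 0.5839
  medium: TP=177, FP=26+95=121, FN=73+82=155 → 354/630 = 0.5619
  high: TP=258, FP=13+82=95, FN=116+95=211 → 516/822 = 0.6277
Weighted-F1 score = Σ (supportᵢ/N)·F1 scoreᵢ with N=1000: (199/1000)·0.5839 + (332/1000)·0.5619 + (469/1000)·0.6277 = 0.597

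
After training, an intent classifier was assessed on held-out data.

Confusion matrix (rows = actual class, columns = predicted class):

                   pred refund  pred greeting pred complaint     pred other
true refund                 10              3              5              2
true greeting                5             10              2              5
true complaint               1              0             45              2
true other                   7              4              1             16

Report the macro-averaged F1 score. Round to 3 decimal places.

0.618

Per-class F1 score (2·TP/(2·TP+FP+FN)):
  refund: TP=10, FP=5+1+7=13, FN=3+5+2=10 → 20/43 = 0.4651
  greeting: TP=10, FP=3+0+4=7, FN=5+2+5=12 → 20/39 = 0.5128
  complaint: TP=45, FP=5+2+1=8, FN=1+0+2=3 → 90/101 = 0.8911
  other: TP=16, FP=2+5+2=9, FN=7+4+1=12 → 32/53 = 0.6038
Macro-F1 score = mean = (0.4651 + 0.5128 + 0.8911 + 0.6038) / 4 = 0.618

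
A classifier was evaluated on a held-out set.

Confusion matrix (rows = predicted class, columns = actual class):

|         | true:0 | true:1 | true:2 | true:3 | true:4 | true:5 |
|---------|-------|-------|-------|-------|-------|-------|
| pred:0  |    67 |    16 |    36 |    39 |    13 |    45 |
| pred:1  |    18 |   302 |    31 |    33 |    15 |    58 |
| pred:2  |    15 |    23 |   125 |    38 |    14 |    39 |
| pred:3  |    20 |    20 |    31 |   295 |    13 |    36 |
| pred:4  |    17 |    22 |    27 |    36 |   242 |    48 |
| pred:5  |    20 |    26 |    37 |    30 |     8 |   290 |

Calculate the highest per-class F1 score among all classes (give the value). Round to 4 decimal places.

Per-class F1 score (2·TP/(2·TP+FP+FN)):
  0: TP=67, FP=16+36+39+13+45=149, FN=18+15+20+17+20=90 → 134/373 = 0.35925
  1: TP=302, FP=18+31+33+15+58=155, FN=16+23+20+22+26=107 → 604/866 = 0.69746
  2: TP=125, FP=15+23+38+14+39=129, FN=36+31+31+27+37=162 → 250/541 = 0.46211
  3: TP=295, FP=20+20+31+13+36=120, FN=39+33+38+36+30=176 → 590/886 = 0.66591
  4: TP=242, FP=17+22+27+36+48=150, FN=13+15+14+13+8=63 → 484/697 = 0.69440
  5: TP=290, FP=20+26+37+30+8=121, FN=45+58+39+36+48=226 → 580/927 = 0.62567
Highest is class '1' with F1 score = 0.6975.

0.6975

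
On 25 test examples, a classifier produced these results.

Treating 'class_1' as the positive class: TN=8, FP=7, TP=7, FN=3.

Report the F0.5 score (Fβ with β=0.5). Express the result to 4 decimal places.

Fβ = (1+β²)·TP / ((1+β²)·TP + β²·FN + FP), with β²=1/4
= 1.25·7 / (1.25·7 + 0.25·3 + 7) = 0.5303

0.5303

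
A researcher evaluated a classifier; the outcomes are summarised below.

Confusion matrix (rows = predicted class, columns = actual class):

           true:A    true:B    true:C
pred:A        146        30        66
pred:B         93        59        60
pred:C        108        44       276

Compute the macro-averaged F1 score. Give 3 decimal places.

0.501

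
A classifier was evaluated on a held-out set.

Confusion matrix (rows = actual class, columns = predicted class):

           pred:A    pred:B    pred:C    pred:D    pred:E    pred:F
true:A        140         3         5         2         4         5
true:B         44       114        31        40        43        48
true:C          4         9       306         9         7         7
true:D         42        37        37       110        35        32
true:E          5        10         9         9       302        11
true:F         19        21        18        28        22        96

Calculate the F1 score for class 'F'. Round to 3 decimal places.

Treat 'F' as positive and all other classes as negative.
F1 score = 2·TP/(2·TP+FP+FN).
F: TP=96, FP=5+48+7+32+11=103, FN=19+21+18+28+22=108 → 192/403 = 0.4764

0.476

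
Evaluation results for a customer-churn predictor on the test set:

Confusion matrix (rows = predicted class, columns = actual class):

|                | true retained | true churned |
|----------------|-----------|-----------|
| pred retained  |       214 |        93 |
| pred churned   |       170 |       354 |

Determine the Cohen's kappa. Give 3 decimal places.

Observed agreement pₒ = trace/N = 568/831 = 0.6835
Expected agreement pₑ = Σ (rowᵢ·colᵢ)/N² = (384·307 + 447·524)/831² = 0.5099
κ = (pₒ − pₑ)/(1 − pₑ) = (0.6835 − 0.5099)/(1 − 0.5099) = 0.354

0.354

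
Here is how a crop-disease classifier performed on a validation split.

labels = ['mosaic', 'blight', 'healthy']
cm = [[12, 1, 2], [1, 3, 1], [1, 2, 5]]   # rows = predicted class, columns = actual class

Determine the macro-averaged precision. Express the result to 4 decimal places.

Per-class precision (TP/(TP+FP)):
  mosaic: TP=12, FP=1+2=3 → 12/15 = 0.80000
  blight: TP=3, FP=1+1=2 → 3/5 = 0.60000
  healthy: TP=5, FP=1+2=3 → 5/8 = 0.62500
Macro-precision = mean = (0.80000 + 0.60000 + 0.62500) / 3 = 0.6750

0.6750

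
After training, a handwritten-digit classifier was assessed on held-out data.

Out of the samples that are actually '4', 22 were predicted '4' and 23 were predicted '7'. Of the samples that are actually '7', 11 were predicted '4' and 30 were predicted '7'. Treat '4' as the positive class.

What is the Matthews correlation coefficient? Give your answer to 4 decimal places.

0.2266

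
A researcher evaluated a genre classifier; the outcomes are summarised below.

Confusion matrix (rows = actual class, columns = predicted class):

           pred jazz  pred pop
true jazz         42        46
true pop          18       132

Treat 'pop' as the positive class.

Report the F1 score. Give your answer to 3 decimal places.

Precision = TP/(TP+FP) = 132/178 = 0.7416
Recall = TP/(TP+FN) = 132/150 = 0.8800
F1 = 2·TP/(2·TP+FP+FN) = 264/328 = 0.805

0.805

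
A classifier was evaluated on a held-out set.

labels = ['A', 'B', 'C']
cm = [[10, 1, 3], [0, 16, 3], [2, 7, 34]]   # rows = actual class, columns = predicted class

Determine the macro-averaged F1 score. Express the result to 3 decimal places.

0.778

Per-class F1 score (2·TP/(2·TP+FP+FN)):
  A: TP=10, FP=0+2=2, FN=1+3=4 → 20/26 = 0.7692
  B: TP=16, FP=1+7=8, FN=0+3=3 → 32/43 = 0.7442
  C: TP=34, FP=3+3=6, FN=2+7=9 → 68/83 = 0.8193
Macro-F1 score = mean = (0.7692 + 0.7442 + 0.8193) / 3 = 0.778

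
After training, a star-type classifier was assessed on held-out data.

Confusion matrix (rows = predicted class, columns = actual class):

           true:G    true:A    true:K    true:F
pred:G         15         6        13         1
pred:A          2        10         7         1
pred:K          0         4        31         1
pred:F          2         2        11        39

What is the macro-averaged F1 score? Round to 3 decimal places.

Per-class F1 score (2·TP/(2·TP+FP+FN)):
  G: TP=15, FP=6+13+1=20, FN=2+0+2=4 → 30/54 = 0.5556
  A: TP=10, FP=2+7+1=10, FN=6+4+2=12 → 20/42 = 0.4762
  K: TP=31, FP=0+4+1=5, FN=13+7+11=31 → 62/98 = 0.6327
  F: TP=39, FP=2+2+11=15, FN=1+1+1=3 → 78/96 = 0.8125
Macro-F1 score = mean = (0.5556 + 0.4762 + 0.6327 + 0.8125) / 4 = 0.619

0.619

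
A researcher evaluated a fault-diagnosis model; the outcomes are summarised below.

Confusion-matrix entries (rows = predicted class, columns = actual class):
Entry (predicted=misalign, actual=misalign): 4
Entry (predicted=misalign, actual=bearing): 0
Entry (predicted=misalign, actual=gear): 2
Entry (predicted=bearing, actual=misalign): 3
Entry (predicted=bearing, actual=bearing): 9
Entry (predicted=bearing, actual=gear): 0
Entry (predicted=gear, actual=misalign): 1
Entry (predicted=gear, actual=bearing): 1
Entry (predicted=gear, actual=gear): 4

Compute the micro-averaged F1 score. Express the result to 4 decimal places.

Micro-averaging pools counts across classes: ΣTP=17, ΣFP=7, ΣFN=7.
Micro-F1 score = 2·TP/(2·TP+FP+FN) on pooled counts = 0.7083 (equals overall accuracy in single-label multiclass).

0.7083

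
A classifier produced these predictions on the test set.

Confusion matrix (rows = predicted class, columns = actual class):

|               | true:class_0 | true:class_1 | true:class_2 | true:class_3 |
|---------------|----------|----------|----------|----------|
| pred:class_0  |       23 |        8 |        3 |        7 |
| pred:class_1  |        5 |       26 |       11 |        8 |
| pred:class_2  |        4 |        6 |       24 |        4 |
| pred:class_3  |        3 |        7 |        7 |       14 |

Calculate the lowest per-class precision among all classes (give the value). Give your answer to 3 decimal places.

Per-class precision (TP/(TP+FP)):
  class_0: TP=23, FP=8+3+7=18 → 23/41 = 0.5610
  class_1: TP=26, FP=5+11+8=24 → 26/50 = 0.5200
  class_2: TP=24, FP=4+6+4=14 → 24/38 = 0.6316
  class_3: TP=14, FP=3+7+7=17 → 14/31 = 0.4516
Lowest is class 'class_3' with precision = 0.452.

0.452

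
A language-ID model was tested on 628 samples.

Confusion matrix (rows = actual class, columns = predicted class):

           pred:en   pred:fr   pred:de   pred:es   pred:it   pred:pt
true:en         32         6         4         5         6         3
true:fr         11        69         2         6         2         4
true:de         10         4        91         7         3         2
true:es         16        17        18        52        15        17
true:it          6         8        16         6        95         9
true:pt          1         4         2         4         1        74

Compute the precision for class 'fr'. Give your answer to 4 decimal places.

0.6389

Take TP from the diagonal, FP from the rest of the 'fr' prediction marginal, FN from the rest of the 'fr' actual marginal.
precision = TP/(TP+FP).
fr: TP=69, FP=6+4+17+8+4=39 → 69/108 = 0.63889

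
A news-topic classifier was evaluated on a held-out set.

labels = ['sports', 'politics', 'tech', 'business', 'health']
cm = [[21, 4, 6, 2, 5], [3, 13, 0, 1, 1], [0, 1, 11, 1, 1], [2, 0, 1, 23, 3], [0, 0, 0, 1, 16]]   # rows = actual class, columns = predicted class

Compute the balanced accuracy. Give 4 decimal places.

Balanced accuracy = mean of per-class recall.
  sports: recall = 21/38 = 0.55263
  politics: recall = 13/18 = 0.72222
  tech: recall = 11/14 = 0.78571
  business: recall = 23/29 = 0.79310
  health: recall = 16/17 = 0.94118
Mean = (0.55263 + 0.72222 + 0.78571 + 0.79310 + 0.94118) / 5 = 0.7590

0.7590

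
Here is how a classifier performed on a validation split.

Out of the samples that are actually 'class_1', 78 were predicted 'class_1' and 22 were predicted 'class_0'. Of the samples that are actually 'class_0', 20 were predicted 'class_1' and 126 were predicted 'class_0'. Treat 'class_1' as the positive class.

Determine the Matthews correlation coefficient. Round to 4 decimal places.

0.6451

MCC = (TP·TN − FP·FN) / √((TP+FP)(TP+FN)(TN+FP)(TN+FN))
Numerator = 78·126 − 20·22 = 9388
Denominator = √(98·100·146·148) = √211758400 = 14551.9208
MCC = 9388 / 14551.9208 = 0.6451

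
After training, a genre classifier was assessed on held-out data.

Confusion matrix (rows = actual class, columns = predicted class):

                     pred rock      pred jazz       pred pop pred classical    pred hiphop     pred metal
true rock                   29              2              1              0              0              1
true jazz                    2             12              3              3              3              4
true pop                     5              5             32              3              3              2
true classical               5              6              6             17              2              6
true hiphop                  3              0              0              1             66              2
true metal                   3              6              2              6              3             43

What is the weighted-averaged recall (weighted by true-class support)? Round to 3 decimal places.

Per-class recall (TP/(TP+FN)):
  rock: TP=29, FN=2+1+0+0+1=4 → 29/33 = 0.8788
  jazz: TP=12, FN=2+3+3+3+4=15 → 12/27 = 0.4444
  pop: TP=32, FN=5+5+3+3+2=18 → 32/50 = 0.6400
  classical: TP=17, FN=5+6+6+2+6=25 → 17/42 = 0.4048
  hiphop: TP=66, FN=3+0+0+1+2=6 → 66/72 = 0.9167
  metal: TP=43, FN=3+6+2+6+3=20 → 43/63 = 0.6825
Weighted-recall = Σ (supportᵢ/N)·recallᵢ with N=287: (33/287)·0.8788 + (27/287)·0.4444 + (50/287)·0.6400 + (42/287)·0.4048 + (72/287)·0.9167 + (63/287)·0.6825 = 0.693

0.693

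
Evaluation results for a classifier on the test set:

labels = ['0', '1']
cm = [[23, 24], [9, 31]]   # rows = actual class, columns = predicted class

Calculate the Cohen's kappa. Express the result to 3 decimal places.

0.257

Observed agreement pₒ = trace/N = 54/87 = 0.6207
Expected agreement pₑ = Σ (rowᵢ·colᵢ)/N² = (47·32 + 40·55)/87² = 0.4894
κ = (pₒ − pₑ)/(1 − pₑ) = (0.6207 − 0.4894)/(1 − 0.4894) = 0.257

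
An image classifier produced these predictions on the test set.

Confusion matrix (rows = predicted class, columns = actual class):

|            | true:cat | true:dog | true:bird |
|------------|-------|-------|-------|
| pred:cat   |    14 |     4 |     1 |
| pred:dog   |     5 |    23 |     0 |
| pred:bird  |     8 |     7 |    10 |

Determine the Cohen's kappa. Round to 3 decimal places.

Observed agreement pₒ = trace/N = 47/72 = 0.6528
Expected agreement pₑ = Σ (rowᵢ·colᵢ)/N² = (27·19 + 34·28 + 11·25)/72² = 0.3356
κ = (pₒ − pₑ)/(1 − pₑ) = (0.6528 − 0.3356)/(1 − 0.3356) = 0.477

0.477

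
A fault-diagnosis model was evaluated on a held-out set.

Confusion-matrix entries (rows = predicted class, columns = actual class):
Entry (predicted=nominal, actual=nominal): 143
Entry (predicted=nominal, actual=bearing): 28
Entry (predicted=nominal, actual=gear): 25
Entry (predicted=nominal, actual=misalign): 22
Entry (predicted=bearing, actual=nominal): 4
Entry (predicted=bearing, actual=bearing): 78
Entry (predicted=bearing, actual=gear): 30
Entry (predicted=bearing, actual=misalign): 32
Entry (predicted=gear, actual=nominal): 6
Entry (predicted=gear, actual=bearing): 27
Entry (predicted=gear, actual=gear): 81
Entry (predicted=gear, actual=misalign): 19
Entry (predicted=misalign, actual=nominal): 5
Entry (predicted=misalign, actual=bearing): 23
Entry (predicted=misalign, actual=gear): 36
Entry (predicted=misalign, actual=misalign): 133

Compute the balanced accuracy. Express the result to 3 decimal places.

0.630

Balanced accuracy = mean of per-class recall.
  nominal: recall = 143/158 = 0.9051
  bearing: recall = 78/156 = 0.5000
  gear: recall = 81/172 = 0.4709
  misalign: recall = 133/206 = 0.6456
Mean = (0.9051 + 0.5000 + 0.4709 + 0.6456) / 4 = 0.630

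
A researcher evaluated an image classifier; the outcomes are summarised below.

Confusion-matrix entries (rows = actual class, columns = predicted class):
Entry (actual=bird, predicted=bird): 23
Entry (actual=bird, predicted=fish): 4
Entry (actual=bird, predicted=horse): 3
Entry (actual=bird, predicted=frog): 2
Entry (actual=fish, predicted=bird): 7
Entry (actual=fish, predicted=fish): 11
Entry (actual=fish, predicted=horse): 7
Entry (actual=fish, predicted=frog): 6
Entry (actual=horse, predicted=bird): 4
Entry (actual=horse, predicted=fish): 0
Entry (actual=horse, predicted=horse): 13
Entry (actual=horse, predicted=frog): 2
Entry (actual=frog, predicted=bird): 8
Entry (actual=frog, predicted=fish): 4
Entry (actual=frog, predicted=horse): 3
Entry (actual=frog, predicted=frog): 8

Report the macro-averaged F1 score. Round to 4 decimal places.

Per-class F1 score (2·TP/(2·TP+FP+FN)):
  bird: TP=23, FP=7+4+8=19, FN=4+3+2=9 → 46/74 = 0.62162
  fish: TP=11, FP=4+0+4=8, FN=7+7+6=20 → 22/50 = 0.44000
  horse: TP=13, FP=3+7+3=13, FN=4+0+2=6 → 26/45 = 0.57778
  frog: TP=8, FP=2+6+2=10, FN=8+4+3=15 → 16/41 = 0.39024
Macro-F1 score = mean = (0.62162 + 0.44000 + 0.57778 + 0.39024) / 4 = 0.5074

0.5074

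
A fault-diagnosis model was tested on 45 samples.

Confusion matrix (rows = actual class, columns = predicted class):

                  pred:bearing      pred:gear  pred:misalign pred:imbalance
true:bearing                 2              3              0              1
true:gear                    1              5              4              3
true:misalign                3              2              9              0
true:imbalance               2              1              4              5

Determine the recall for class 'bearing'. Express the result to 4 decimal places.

0.3333

Treat 'bearing' as positive and all other classes as negative.
recall = TP/(TP+FN).
bearing: TP=2, FN=3+0+1=4 → 2/6 = 0.33333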